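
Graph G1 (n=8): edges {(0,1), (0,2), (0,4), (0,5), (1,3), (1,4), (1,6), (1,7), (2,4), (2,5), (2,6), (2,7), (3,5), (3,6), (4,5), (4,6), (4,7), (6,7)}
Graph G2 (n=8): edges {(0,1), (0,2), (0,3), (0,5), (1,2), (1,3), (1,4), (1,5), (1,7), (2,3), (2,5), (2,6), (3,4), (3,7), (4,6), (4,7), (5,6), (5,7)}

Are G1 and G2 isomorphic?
Yes, isomorphic

The graphs are isomorphic.
One valid mapping φ: V(G1) → V(G2): 0→7, 1→5, 2→3, 3→6, 4→1, 5→4, 6→2, 7→0

Verify φ preserves adjacency — for each edge of G1, its image is an edge of G2:
  (0,1) → (φ(0),φ(1)) = (5,7) ∈ E(G2) ✓
  (0,2) → (φ(0),φ(2)) = (3,7) ∈ E(G2) ✓
  (0,4) → (φ(0),φ(4)) = (1,7) ∈ E(G2) ✓
  (0,5) → (φ(0),φ(5)) = (4,7) ∈ E(G2) ✓
  (1,3) → (φ(1),φ(3)) = (5,6) ∈ E(G2) ✓
  (1,4) → (φ(1),φ(4)) = (1,5) ∈ E(G2) ✓
  (1,6) → (φ(1),φ(6)) = (2,5) ∈ E(G2) ✓
  (1,7) → (φ(1),φ(7)) = (0,5) ∈ E(G2) ✓
  (2,4) → (φ(2),φ(4)) = (1,3) ∈ E(G2) ✓
  (2,5) → (φ(2),φ(5)) = (3,4) ∈ E(G2) ✓
  (2,6) → (φ(2),φ(6)) = (2,3) ∈ E(G2) ✓
  (2,7) → (φ(2),φ(7)) = (0,3) ∈ E(G2) ✓
  (3,5) → (φ(3),φ(5)) = (4,6) ∈ E(G2) ✓
  (3,6) → (φ(3),φ(6)) = (2,6) ∈ E(G2) ✓
  (4,5) → (φ(4),φ(5)) = (1,4) ∈ E(G2) ✓
  (4,6) → (φ(4),φ(6)) = (1,2) ∈ E(G2) ✓
  (4,7) → (φ(4),φ(7)) = (0,1) ∈ E(G2) ✓
  (6,7) → (φ(6),φ(7)) = (0,2) ∈ E(G2) ✓
All 18 edges of G1 map to edges of G2, and |E(G1)| = |E(G2)| = 18, so φ is a bijection on edges as well as vertices. Hence G1 ≅ G2.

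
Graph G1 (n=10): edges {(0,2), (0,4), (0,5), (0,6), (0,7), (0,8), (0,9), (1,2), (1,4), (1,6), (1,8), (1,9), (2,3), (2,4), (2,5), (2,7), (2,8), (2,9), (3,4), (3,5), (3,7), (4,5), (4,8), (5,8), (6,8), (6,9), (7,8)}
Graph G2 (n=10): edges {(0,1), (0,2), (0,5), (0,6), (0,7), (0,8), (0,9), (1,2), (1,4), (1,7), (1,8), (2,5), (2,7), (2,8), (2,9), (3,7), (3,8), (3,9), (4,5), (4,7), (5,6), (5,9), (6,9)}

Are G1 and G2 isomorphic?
No, not isomorphic

The graphs are NOT isomorphic.

Degrees in G1: deg(0)=7, deg(1)=5, deg(2)=8, deg(3)=4, deg(4)=6, deg(5)=5, deg(6)=4, deg(7)=4, deg(8)=7, deg(9)=4.
Sorted degree sequence of G1: [8, 7, 7, 6, 5, 5, 4, 4, 4, 4].
Degrees in G2: deg(0)=7, deg(1)=5, deg(2)=6, deg(3)=3, deg(4)=3, deg(5)=5, deg(6)=3, deg(7)=5, deg(8)=4, deg(9)=5.
Sorted degree sequence of G2: [7, 6, 5, 5, 5, 5, 4, 3, 3, 3].
The (sorted) degree sequence is an isomorphism invariant, so since G1 and G2 have different degree sequences they cannot be isomorphic.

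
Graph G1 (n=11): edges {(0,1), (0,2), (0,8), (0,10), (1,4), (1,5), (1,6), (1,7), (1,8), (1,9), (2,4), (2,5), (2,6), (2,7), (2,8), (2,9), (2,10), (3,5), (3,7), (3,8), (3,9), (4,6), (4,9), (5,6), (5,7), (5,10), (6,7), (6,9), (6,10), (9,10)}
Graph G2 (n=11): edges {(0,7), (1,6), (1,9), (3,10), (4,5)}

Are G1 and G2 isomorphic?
No, not isomorphic

The graphs are NOT isomorphic.

Connected components of G1: 1 component(s) with vertex sets [[0, 1, 2, 3, 4, 5, 6, 7, 8, 9, 10]], sizes [11].
Connected components of G2: 6 component(s) with vertex sets [[2], [8], [0, 7], [3, 10], [4, 5], [1, 6, 9]], sizes [1, 1, 2, 2, 2, 3].
The number of connected components (and the multiset of component sizes) is an isomorphism invariant — an isomorphism maps each component of G1 bijectively onto a component of G2. Since G1 has 1 component(s) and G2 has 6, they cannot be isomorphic.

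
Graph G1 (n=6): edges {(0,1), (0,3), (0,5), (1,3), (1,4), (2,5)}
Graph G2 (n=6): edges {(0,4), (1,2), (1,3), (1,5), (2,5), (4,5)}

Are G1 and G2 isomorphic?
Yes, isomorphic

The graphs are isomorphic.
One valid mapping φ: V(G1) → V(G2): 0→5, 1→1, 2→0, 3→2, 4→3, 5→4

Verify φ preserves adjacency — for each edge of G1, its image is an edge of G2:
  (0,1) → (φ(0),φ(1)) = (1,5) ∈ E(G2) ✓
  (0,3) → (φ(0),φ(3)) = (2,5) ∈ E(G2) ✓
  (0,5) → (φ(0),φ(5)) = (4,5) ∈ E(G2) ✓
  (1,3) → (φ(1),φ(3)) = (1,2) ∈ E(G2) ✓
  (1,4) → (φ(1),φ(4)) = (1,3) ∈ E(G2) ✓
  (2,5) → (φ(2),φ(5)) = (0,4) ∈ E(G2) ✓
All 6 edges of G1 map to edges of G2, and |E(G1)| = |E(G2)| = 6, so φ is a bijection on edges as well as vertices. Hence G1 ≅ G2.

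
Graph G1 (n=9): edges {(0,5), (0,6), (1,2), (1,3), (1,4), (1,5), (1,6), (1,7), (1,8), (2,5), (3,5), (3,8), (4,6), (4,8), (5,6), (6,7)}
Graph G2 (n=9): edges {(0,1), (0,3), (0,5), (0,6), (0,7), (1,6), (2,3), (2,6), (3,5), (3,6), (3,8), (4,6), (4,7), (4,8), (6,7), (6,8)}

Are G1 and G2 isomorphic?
Yes, isomorphic

The graphs are isomorphic.
One valid mapping φ: V(G1) → V(G2): 0→5, 1→6, 2→1, 3→7, 4→8, 5→0, 6→3, 7→2, 8→4

Verify φ preserves adjacency — for each edge of G1, its image is an edge of G2:
  (0,5) → (φ(0),φ(5)) = (0,5) ∈ E(G2) ✓
  (0,6) → (φ(0),φ(6)) = (3,5) ∈ E(G2) ✓
  (1,2) → (φ(1),φ(2)) = (1,6) ∈ E(G2) ✓
  (1,3) → (φ(1),φ(3)) = (6,7) ∈ E(G2) ✓
  (1,4) → (φ(1),φ(4)) = (6,8) ∈ E(G2) ✓
  (1,5) → (φ(1),φ(5)) = (0,6) ∈ E(G2) ✓
  (1,6) → (φ(1),φ(6)) = (3,6) ∈ E(G2) ✓
  (1,7) → (φ(1),φ(7)) = (2,6) ∈ E(G2) ✓
  (1,8) → (φ(1),φ(8)) = (4,6) ∈ E(G2) ✓
  (2,5) → (φ(2),φ(5)) = (0,1) ∈ E(G2) ✓
  (3,5) → (φ(3),φ(5)) = (0,7) ∈ E(G2) ✓
  (3,8) → (φ(3),φ(8)) = (4,7) ∈ E(G2) ✓
  (4,6) → (φ(4),φ(6)) = (3,8) ∈ E(G2) ✓
  (4,8) → (φ(4),φ(8)) = (4,8) ∈ E(G2) ✓
  (5,6) → (φ(5),φ(6)) = (0,3) ∈ E(G2) ✓
  (6,7) → (φ(6),φ(7)) = (2,3) ∈ E(G2) ✓
All 16 edges of G1 map to edges of G2, and |E(G1)| = |E(G2)| = 16, so φ is a bijection on edges as well as vertices. Hence G1 ≅ G2.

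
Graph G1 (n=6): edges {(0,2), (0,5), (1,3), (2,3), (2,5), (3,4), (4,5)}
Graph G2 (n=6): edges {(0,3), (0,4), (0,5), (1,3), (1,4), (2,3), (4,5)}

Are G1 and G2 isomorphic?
Yes, isomorphic

The graphs are isomorphic.
One valid mapping φ: V(G1) → V(G2): 0→5, 1→2, 2→0, 3→3, 4→1, 5→4

Verify φ preserves adjacency — for each edge of G1, its image is an edge of G2:
  (0,2) → (φ(0),φ(2)) = (0,5) ∈ E(G2) ✓
  (0,5) → (φ(0),φ(5)) = (4,5) ∈ E(G2) ✓
  (1,3) → (φ(1),φ(3)) = (2,3) ∈ E(G2) ✓
  (2,3) → (φ(2),φ(3)) = (0,3) ∈ E(G2) ✓
  (2,5) → (φ(2),φ(5)) = (0,4) ∈ E(G2) ✓
  (3,4) → (φ(3),φ(4)) = (1,3) ∈ E(G2) ✓
  (4,5) → (φ(4),φ(5)) = (1,4) ∈ E(G2) ✓
All 7 edges of G1 map to edges of G2, and |E(G1)| = |E(G2)| = 7, so φ is a bijection on edges as well as vertices. Hence G1 ≅ G2.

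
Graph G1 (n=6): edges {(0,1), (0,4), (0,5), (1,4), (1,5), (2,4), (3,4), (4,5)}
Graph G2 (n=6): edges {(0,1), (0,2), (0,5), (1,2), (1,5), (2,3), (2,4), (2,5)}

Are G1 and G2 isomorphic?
Yes, isomorphic

The graphs are isomorphic.
One valid mapping φ: V(G1) → V(G2): 0→1, 1→5, 2→3, 3→4, 4→2, 5→0

Verify φ preserves adjacency — for each edge of G1, its image is an edge of G2:
  (0,1) → (φ(0),φ(1)) = (1,5) ∈ E(G2) ✓
  (0,4) → (φ(0),φ(4)) = (1,2) ∈ E(G2) ✓
  (0,5) → (φ(0),φ(5)) = (0,1) ∈ E(G2) ✓
  (1,4) → (φ(1),φ(4)) = (2,5) ∈ E(G2) ✓
  (1,5) → (φ(1),φ(5)) = (0,5) ∈ E(G2) ✓
  (2,4) → (φ(2),φ(4)) = (2,3) ∈ E(G2) ✓
  (3,4) → (φ(3),φ(4)) = (2,4) ∈ E(G2) ✓
  (4,5) → (φ(4),φ(5)) = (0,2) ∈ E(G2) ✓
All 8 edges of G1 map to edges of G2, and |E(G1)| = |E(G2)| = 8, so φ is a bijection on edges as well as vertices. Hence G1 ≅ G2.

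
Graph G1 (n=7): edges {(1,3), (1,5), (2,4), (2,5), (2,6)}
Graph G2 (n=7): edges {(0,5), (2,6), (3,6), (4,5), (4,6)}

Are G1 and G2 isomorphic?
Yes, isomorphic

The graphs are isomorphic.
One valid mapping φ: V(G1) → V(G2): 0→1, 1→5, 2→6, 3→0, 4→2, 5→4, 6→3

Verify φ preserves adjacency — for each edge of G1, its image is an edge of G2:
  (1,3) → (φ(1),φ(3)) = (0,5) ∈ E(G2) ✓
  (1,5) → (φ(1),φ(5)) = (4,5) ∈ E(G2) ✓
  (2,4) → (φ(2),φ(4)) = (2,6) ∈ E(G2) ✓
  (2,5) → (φ(2),φ(5)) = (4,6) ∈ E(G2) ✓
  (2,6) → (φ(2),φ(6)) = (3,6) ∈ E(G2) ✓
All 5 edges of G1 map to edges of G2, and |E(G1)| = |E(G2)| = 5, so φ is a bijection on edges as well as vertices. Hence G1 ≅ G2.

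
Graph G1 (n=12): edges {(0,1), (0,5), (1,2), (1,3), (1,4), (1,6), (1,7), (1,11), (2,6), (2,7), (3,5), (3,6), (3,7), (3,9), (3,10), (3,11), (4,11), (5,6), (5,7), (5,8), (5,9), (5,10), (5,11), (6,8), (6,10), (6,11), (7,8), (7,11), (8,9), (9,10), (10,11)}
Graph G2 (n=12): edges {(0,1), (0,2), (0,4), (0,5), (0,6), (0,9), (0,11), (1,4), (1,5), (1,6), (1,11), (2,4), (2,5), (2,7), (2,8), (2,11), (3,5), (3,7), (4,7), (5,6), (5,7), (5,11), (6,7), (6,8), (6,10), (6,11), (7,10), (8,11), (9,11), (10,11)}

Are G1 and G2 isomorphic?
No, not isomorphic

The graphs are NOT isomorphic.

Counting triangles (3-cliques): G1 has 27, G2 has 24.
Triangle count is an isomorphism invariant, so differing triangle counts rule out isomorphism.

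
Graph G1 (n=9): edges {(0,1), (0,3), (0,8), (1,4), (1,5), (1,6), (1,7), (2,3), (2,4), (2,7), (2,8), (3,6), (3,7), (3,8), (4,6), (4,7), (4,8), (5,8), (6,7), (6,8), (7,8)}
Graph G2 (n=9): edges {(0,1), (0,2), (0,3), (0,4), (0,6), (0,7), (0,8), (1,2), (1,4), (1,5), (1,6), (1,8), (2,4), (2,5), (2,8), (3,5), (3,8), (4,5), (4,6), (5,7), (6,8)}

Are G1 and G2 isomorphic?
Yes, isomorphic

The graphs are isomorphic.
One valid mapping φ: V(G1) → V(G2): 0→3, 1→5, 2→6, 3→8, 4→4, 5→7, 6→2, 7→1, 8→0

Verify φ preserves adjacency — for each edge of G1, its image is an edge of G2:
  (0,1) → (φ(0),φ(1)) = (3,5) ∈ E(G2) ✓
  (0,3) → (φ(0),φ(3)) = (3,8) ∈ E(G2) ✓
  (0,8) → (φ(0),φ(8)) = (0,3) ∈ E(G2) ✓
  (1,4) → (φ(1),φ(4)) = (4,5) ∈ E(G2) ✓
  (1,5) → (φ(1),φ(5)) = (5,7) ∈ E(G2) ✓
  (1,6) → (φ(1),φ(6)) = (2,5) ∈ E(G2) ✓
  (1,7) → (φ(1),φ(7)) = (1,5) ∈ E(G2) ✓
  (2,3) → (φ(2),φ(3)) = (6,8) ∈ E(G2) ✓
  (2,4) → (φ(2),φ(4)) = (4,6) ∈ E(G2) ✓
  (2,7) → (φ(2),φ(7)) = (1,6) ∈ E(G2) ✓
  (2,8) → (φ(2),φ(8)) = (0,6) ∈ E(G2) ✓
  (3,6) → (φ(3),φ(6)) = (2,8) ∈ E(G2) ✓
  (3,7) → (φ(3),φ(7)) = (1,8) ∈ E(G2) ✓
  (3,8) → (φ(3),φ(8)) = (0,8) ∈ E(G2) ✓
  (4,6) → (φ(4),φ(6)) = (2,4) ∈ E(G2) ✓
  (4,7) → (φ(4),φ(7)) = (1,4) ∈ E(G2) ✓
  (4,8) → (φ(4),φ(8)) = (0,4) ∈ E(G2) ✓
  (5,8) → (φ(5),φ(8)) = (0,7) ∈ E(G2) ✓
  (6,7) → (φ(6),φ(7)) = (1,2) ∈ E(G2) ✓
  (6,8) → (φ(6),φ(8)) = (0,2) ∈ E(G2) ✓
  (7,8) → (φ(7),φ(8)) = (0,1) ∈ E(G2) ✓
All 21 edges of G1 map to edges of G2, and |E(G1)| = |E(G2)| = 21, so φ is a bijection on edges as well as vertices. Hence G1 ≅ G2.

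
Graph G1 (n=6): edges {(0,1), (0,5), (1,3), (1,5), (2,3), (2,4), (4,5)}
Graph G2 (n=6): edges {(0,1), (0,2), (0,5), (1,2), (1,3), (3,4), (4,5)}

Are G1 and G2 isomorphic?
Yes, isomorphic

The graphs are isomorphic.
One valid mapping φ: V(G1) → V(G2): 0→2, 1→0, 2→4, 3→5, 4→3, 5→1

Verify φ preserves adjacency — for each edge of G1, its image is an edge of G2:
  (0,1) → (φ(0),φ(1)) = (0,2) ∈ E(G2) ✓
  (0,5) → (φ(0),φ(5)) = (1,2) ∈ E(G2) ✓
  (1,3) → (φ(1),φ(3)) = (0,5) ∈ E(G2) ✓
  (1,5) → (φ(1),φ(5)) = (0,1) ∈ E(G2) ✓
  (2,3) → (φ(2),φ(3)) = (4,5) ∈ E(G2) ✓
  (2,4) → (φ(2),φ(4)) = (3,4) ∈ E(G2) ✓
  (4,5) → (φ(4),φ(5)) = (1,3) ∈ E(G2) ✓
All 7 edges of G1 map to edges of G2, and |E(G1)| = |E(G2)| = 7, so φ is a bijection on edges as well as vertices. Hence G1 ≅ G2.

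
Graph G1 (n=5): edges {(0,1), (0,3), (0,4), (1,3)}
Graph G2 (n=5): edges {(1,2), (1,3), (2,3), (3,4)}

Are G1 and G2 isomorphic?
Yes, isomorphic

The graphs are isomorphic.
One valid mapping φ: V(G1) → V(G2): 0→3, 1→1, 2→0, 3→2, 4→4

Verify φ preserves adjacency — for each edge of G1, its image is an edge of G2:
  (0,1) → (φ(0),φ(1)) = (1,3) ∈ E(G2) ✓
  (0,3) → (φ(0),φ(3)) = (2,3) ∈ E(G2) ✓
  (0,4) → (φ(0),φ(4)) = (3,4) ∈ E(G2) ✓
  (1,3) → (φ(1),φ(3)) = (1,2) ∈ E(G2) ✓
All 4 edges of G1 map to edges of G2, and |E(G1)| = |E(G2)| = 4, so φ is a bijection on edges as well as vertices. Hence G1 ≅ G2.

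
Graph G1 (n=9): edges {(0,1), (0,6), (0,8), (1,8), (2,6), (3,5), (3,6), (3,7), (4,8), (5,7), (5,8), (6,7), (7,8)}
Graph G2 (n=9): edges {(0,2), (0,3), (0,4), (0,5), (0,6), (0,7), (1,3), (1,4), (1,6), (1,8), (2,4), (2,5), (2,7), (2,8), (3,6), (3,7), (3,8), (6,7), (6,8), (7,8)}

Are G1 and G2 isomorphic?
No, not isomorphic

The graphs are NOT isomorphic.

Counting triangles (3-cliques): G1 has 4, G2 has 14.
Triangle count is an isomorphism invariant, so differing triangle counts rule out isomorphism.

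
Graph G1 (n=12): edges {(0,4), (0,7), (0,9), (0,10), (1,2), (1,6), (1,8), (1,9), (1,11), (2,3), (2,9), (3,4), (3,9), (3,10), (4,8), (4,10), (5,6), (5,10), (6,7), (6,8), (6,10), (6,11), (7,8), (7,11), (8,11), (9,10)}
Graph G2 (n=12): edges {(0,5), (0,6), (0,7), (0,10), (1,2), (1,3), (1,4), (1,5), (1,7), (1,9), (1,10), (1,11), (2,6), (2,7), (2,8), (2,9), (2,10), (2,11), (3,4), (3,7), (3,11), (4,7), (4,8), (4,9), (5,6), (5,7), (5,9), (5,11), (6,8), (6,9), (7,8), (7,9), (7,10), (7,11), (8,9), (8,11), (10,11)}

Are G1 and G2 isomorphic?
No, not isomorphic

The graphs are NOT isomorphic.

Counting triangles (3-cliques): G1 has 14, G2 has 40.
Triangle count is an isomorphism invariant, so differing triangle counts rule out isomorphism.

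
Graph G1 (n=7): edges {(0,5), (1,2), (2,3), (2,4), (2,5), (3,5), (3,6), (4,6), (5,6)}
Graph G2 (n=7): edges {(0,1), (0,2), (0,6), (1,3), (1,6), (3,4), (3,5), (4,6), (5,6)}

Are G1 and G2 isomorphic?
No, not isomorphic

The graphs are NOT isomorphic.

Degrees in G1: deg(0)=1, deg(1)=1, deg(2)=4, deg(3)=3, deg(4)=2, deg(5)=4, deg(6)=3.
Sorted degree sequence of G1: [4, 4, 3, 3, 2, 1, 1].
Degrees in G2: deg(0)=3, deg(1)=3, deg(2)=1, deg(3)=3, deg(4)=2, deg(5)=2, deg(6)=4.
Sorted degree sequence of G2: [4, 3, 3, 3, 2, 2, 1].
The (sorted) degree sequence is an isomorphism invariant, so since G1 and G2 have different degree sequences they cannot be isomorphic.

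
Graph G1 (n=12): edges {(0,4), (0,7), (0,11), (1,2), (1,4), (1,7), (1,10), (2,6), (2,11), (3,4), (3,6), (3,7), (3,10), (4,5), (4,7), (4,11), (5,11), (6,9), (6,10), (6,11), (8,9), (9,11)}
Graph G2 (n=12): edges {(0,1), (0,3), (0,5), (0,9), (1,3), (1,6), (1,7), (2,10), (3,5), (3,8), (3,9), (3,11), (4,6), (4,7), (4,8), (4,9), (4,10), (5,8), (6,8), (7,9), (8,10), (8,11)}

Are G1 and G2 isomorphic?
Yes, isomorphic

The graphs are isomorphic.
One valid mapping φ: V(G1) → V(G2): 0→5, 1→1, 2→6, 3→9, 4→3, 5→11, 6→4, 7→0, 8→2, 9→10, 10→7, 11→8

Verify φ preserves adjacency — for each edge of G1, its image is an edge of G2:
  (0,4) → (φ(0),φ(4)) = (3,5) ∈ E(G2) ✓
  (0,7) → (φ(0),φ(7)) = (0,5) ∈ E(G2) ✓
  (0,11) → (φ(0),φ(11)) = (5,8) ∈ E(G2) ✓
  (1,2) → (φ(1),φ(2)) = (1,6) ∈ E(G2) ✓
  (1,4) → (φ(1),φ(4)) = (1,3) ∈ E(G2) ✓
  (1,7) → (φ(1),φ(7)) = (0,1) ∈ E(G2) ✓
  (1,10) → (φ(1),φ(10)) = (1,7) ∈ E(G2) ✓
  (2,6) → (φ(2),φ(6)) = (4,6) ∈ E(G2) ✓
  (2,11) → (φ(2),φ(11)) = (6,8) ∈ E(G2) ✓
  (3,4) → (φ(3),φ(4)) = (3,9) ∈ E(G2) ✓
  (3,6) → (φ(3),φ(6)) = (4,9) ∈ E(G2) ✓
  (3,7) → (φ(3),φ(7)) = (0,9) ∈ E(G2) ✓
  (3,10) → (φ(3),φ(10)) = (7,9) ∈ E(G2) ✓
  (4,5) → (φ(4),φ(5)) = (3,11) ∈ E(G2) ✓
  (4,7) → (φ(4),φ(7)) = (0,3) ∈ E(G2) ✓
  (4,11) → (φ(4),φ(11)) = (3,8) ∈ E(G2) ✓
  (5,11) → (φ(5),φ(11)) = (8,11) ∈ E(G2) ✓
  (6,9) → (φ(6),φ(9)) = (4,10) ∈ E(G2) ✓
  (6,10) → (φ(6),φ(10)) = (4,7) ∈ E(G2) ✓
  (6,11) → (φ(6),φ(11)) = (4,8) ∈ E(G2) ✓
  (8,9) → (φ(8),φ(9)) = (2,10) ∈ E(G2) ✓
  (9,11) → (φ(9),φ(11)) = (8,10) ∈ E(G2) ✓
All 22 edges of G1 map to edges of G2, and |E(G1)| = |E(G2)| = 22, so φ is a bijection on edges as well as vertices. Hence G1 ≅ G2.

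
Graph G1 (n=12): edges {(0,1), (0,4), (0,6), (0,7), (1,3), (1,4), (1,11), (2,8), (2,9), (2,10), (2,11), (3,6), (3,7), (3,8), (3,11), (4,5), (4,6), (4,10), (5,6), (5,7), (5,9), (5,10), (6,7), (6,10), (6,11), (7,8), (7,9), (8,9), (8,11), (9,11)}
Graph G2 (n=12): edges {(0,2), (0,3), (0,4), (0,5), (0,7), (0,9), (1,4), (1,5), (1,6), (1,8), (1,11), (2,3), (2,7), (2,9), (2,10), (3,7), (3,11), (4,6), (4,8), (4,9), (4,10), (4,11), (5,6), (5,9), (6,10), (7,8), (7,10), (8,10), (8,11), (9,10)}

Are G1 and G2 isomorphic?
Yes, isomorphic

The graphs are isomorphic.
One valid mapping φ: V(G1) → V(G2): 0→6, 1→5, 2→3, 3→9, 4→1, 5→8, 6→4, 7→10, 8→2, 9→7, 10→11, 11→0

Verify φ preserves adjacency — for each edge of G1, its image is an edge of G2:
  (0,1) → (φ(0),φ(1)) = (5,6) ∈ E(G2) ✓
  (0,4) → (φ(0),φ(4)) = (1,6) ∈ E(G2) ✓
  (0,6) → (φ(0),φ(6)) = (4,6) ∈ E(G2) ✓
  (0,7) → (φ(0),φ(7)) = (6,10) ∈ E(G2) ✓
  (1,3) → (φ(1),φ(3)) = (5,9) ∈ E(G2) ✓
  (1,4) → (φ(1),φ(4)) = (1,5) ∈ E(G2) ✓
  (1,11) → (φ(1),φ(11)) = (0,5) ∈ E(G2) ✓
  (2,8) → (φ(2),φ(8)) = (2,3) ∈ E(G2) ✓
  (2,9) → (φ(2),φ(9)) = (3,7) ∈ E(G2) ✓
  (2,10) → (φ(2),φ(10)) = (3,11) ∈ E(G2) ✓
  (2,11) → (φ(2),φ(11)) = (0,3) ∈ E(G2) ✓
  (3,6) → (φ(3),φ(6)) = (4,9) ∈ E(G2) ✓
  (3,7) → (φ(3),φ(7)) = (9,10) ∈ E(G2) ✓
  (3,8) → (φ(3),φ(8)) = (2,9) ∈ E(G2) ✓
  (3,11) → (φ(3),φ(11)) = (0,9) ∈ E(G2) ✓
  (4,5) → (φ(4),φ(5)) = (1,8) ∈ E(G2) ✓
  (4,6) → (φ(4),φ(6)) = (1,4) ∈ E(G2) ✓
  (4,10) → (φ(4),φ(10)) = (1,11) ∈ E(G2) ✓
  (5,6) → (φ(5),φ(6)) = (4,8) ∈ E(G2) ✓
  (5,7) → (φ(5),φ(7)) = (8,10) ∈ E(G2) ✓
  (5,9) → (φ(5),φ(9)) = (7,8) ∈ E(G2) ✓
  (5,10) → (φ(5),φ(10)) = (8,11) ∈ E(G2) ✓
  (6,7) → (φ(6),φ(7)) = (4,10) ∈ E(G2) ✓
  (6,10) → (φ(6),φ(10)) = (4,11) ∈ E(G2) ✓
  (6,11) → (φ(6),φ(11)) = (0,4) ∈ E(G2) ✓
  (7,8) → (φ(7),φ(8)) = (2,10) ∈ E(G2) ✓
  (7,9) → (φ(7),φ(9)) = (7,10) ∈ E(G2) ✓
  (8,9) → (φ(8),φ(9)) = (2,7) ∈ E(G2) ✓
  (8,11) → (φ(8),φ(11)) = (0,2) ∈ E(G2) ✓
  (9,11) → (φ(9),φ(11)) = (0,7) ∈ E(G2) ✓
All 30 edges of G1 map to edges of G2, and |E(G1)| = |E(G2)| = 30, so φ is a bijection on edges as well as vertices. Hence G1 ≅ G2.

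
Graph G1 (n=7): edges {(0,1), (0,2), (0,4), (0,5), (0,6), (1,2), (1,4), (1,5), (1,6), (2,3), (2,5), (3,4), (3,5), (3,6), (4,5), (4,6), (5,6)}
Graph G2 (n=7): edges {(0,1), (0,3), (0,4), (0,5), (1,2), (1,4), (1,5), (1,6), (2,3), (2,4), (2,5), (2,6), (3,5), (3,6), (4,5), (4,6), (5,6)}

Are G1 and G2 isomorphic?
Yes, isomorphic

The graphs are isomorphic.
One valid mapping φ: V(G1) → V(G2): 0→2, 1→6, 2→3, 3→0, 4→1, 5→5, 6→4

Verify φ preserves adjacency — for each edge of G1, its image is an edge of G2:
  (0,1) → (φ(0),φ(1)) = (2,6) ∈ E(G2) ✓
  (0,2) → (φ(0),φ(2)) = (2,3) ∈ E(G2) ✓
  (0,4) → (φ(0),φ(4)) = (1,2) ∈ E(G2) ✓
  (0,5) → (φ(0),φ(5)) = (2,5) ∈ E(G2) ✓
  (0,6) → (φ(0),φ(6)) = (2,4) ∈ E(G2) ✓
  (1,2) → (φ(1),φ(2)) = (3,6) ∈ E(G2) ✓
  (1,4) → (φ(1),φ(4)) = (1,6) ∈ E(G2) ✓
  (1,5) → (φ(1),φ(5)) = (5,6) ∈ E(G2) ✓
  (1,6) → (φ(1),φ(6)) = (4,6) ∈ E(G2) ✓
  (2,3) → (φ(2),φ(3)) = (0,3) ∈ E(G2) ✓
  (2,5) → (φ(2),φ(5)) = (3,5) ∈ E(G2) ✓
  (3,4) → (φ(3),φ(4)) = (0,1) ∈ E(G2) ✓
  (3,5) → (φ(3),φ(5)) = (0,5) ∈ E(G2) ✓
  (3,6) → (φ(3),φ(6)) = (0,4) ∈ E(G2) ✓
  (4,5) → (φ(4),φ(5)) = (1,5) ∈ E(G2) ✓
  (4,6) → (φ(4),φ(6)) = (1,4) ∈ E(G2) ✓
  (5,6) → (φ(5),φ(6)) = (4,5) ∈ E(G2) ✓
All 17 edges of G1 map to edges of G2, and |E(G1)| = |E(G2)| = 17, so φ is a bijection on edges as well as vertices. Hence G1 ≅ G2.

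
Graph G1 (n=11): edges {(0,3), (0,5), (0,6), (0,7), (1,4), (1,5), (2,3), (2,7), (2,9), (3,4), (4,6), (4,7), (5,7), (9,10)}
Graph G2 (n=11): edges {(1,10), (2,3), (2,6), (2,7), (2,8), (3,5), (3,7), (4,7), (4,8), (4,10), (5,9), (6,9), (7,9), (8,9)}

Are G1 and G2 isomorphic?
Yes, isomorphic

The graphs are isomorphic.
One valid mapping φ: V(G1) → V(G2): 0→2, 1→5, 2→4, 3→8, 4→9, 5→3, 6→6, 7→7, 8→0, 9→10, 10→1

Verify φ preserves adjacency — for each edge of G1, its image is an edge of G2:
  (0,3) → (φ(0),φ(3)) = (2,8) ∈ E(G2) ✓
  (0,5) → (φ(0),φ(5)) = (2,3) ∈ E(G2) ✓
  (0,6) → (φ(0),φ(6)) = (2,6) ∈ E(G2) ✓
  (0,7) → (φ(0),φ(7)) = (2,7) ∈ E(G2) ✓
  (1,4) → (φ(1),φ(4)) = (5,9) ∈ E(G2) ✓
  (1,5) → (φ(1),φ(5)) = (3,5) ∈ E(G2) ✓
  (2,3) → (φ(2),φ(3)) = (4,8) ∈ E(G2) ✓
  (2,7) → (φ(2),φ(7)) = (4,7) ∈ E(G2) ✓
  (2,9) → (φ(2),φ(9)) = (4,10) ∈ E(G2) ✓
  (3,4) → (φ(3),φ(4)) = (8,9) ∈ E(G2) ✓
  (4,6) → (φ(4),φ(6)) = (6,9) ∈ E(G2) ✓
  (4,7) → (φ(4),φ(7)) = (7,9) ∈ E(G2) ✓
  (5,7) → (φ(5),φ(7)) = (3,7) ∈ E(G2) ✓
  (9,10) → (φ(9),φ(10)) = (1,10) ∈ E(G2) ✓
All 14 edges of G1 map to edges of G2, and |E(G1)| = |E(G2)| = 14, so φ is a bijection on edges as well as vertices. Hence G1 ≅ G2.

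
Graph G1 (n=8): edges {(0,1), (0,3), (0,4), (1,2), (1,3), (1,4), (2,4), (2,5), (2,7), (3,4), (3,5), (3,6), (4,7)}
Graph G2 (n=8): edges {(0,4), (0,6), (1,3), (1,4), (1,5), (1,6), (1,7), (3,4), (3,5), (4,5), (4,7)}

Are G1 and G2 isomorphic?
No, not isomorphic

The graphs are NOT isomorphic.

Counting triangles (3-cliques): G1 has 6, G2 has 5.
Triangle count is an isomorphism invariant, so differing triangle counts rule out isomorphism.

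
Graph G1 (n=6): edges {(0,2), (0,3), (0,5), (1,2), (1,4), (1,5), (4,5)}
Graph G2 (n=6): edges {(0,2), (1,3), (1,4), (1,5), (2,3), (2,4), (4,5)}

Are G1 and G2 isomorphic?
Yes, isomorphic

The graphs are isomorphic.
One valid mapping φ: V(G1) → V(G2): 0→2, 1→1, 2→3, 3→0, 4→5, 5→4

Verify φ preserves adjacency — for each edge of G1, its image is an edge of G2:
  (0,2) → (φ(0),φ(2)) = (2,3) ∈ E(G2) ✓
  (0,3) → (φ(0),φ(3)) = (0,2) ∈ E(G2) ✓
  (0,5) → (φ(0),φ(5)) = (2,4) ∈ E(G2) ✓
  (1,2) → (φ(1),φ(2)) = (1,3) ∈ E(G2) ✓
  (1,4) → (φ(1),φ(4)) = (1,5) ∈ E(G2) ✓
  (1,5) → (φ(1),φ(5)) = (1,4) ∈ E(G2) ✓
  (4,5) → (φ(4),φ(5)) = (4,5) ∈ E(G2) ✓
All 7 edges of G1 map to edges of G2, and |E(G1)| = |E(G2)| = 7, so φ is a bijection on edges as well as vertices. Hence G1 ≅ G2.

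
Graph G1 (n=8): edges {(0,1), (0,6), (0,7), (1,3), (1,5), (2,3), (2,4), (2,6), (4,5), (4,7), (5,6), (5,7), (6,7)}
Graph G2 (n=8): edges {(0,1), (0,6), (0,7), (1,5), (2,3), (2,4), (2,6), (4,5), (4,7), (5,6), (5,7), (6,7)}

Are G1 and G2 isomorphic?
No, not isomorphic

The graphs are NOT isomorphic.

Counting edges: G1 has 13 edge(s); G2 has 12 edge(s).
Edge count is an isomorphism invariant (a bijection on vertices induces a bijection on edges), so differing edge counts rule out isomorphism.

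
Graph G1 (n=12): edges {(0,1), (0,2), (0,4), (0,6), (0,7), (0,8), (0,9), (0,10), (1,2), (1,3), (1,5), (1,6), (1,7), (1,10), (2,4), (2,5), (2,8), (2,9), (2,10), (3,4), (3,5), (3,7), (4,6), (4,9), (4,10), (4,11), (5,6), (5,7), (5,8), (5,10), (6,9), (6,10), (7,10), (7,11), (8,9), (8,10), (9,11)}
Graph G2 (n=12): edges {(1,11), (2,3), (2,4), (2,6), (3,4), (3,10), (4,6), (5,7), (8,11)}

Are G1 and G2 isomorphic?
No, not isomorphic

The graphs are NOT isomorphic.

Connected components of G1: 1 component(s) with vertex sets [[0, 1, 2, 3, 4, 5, 6, 7, 8, 9, 10, 11]], sizes [12].
Connected components of G2: 5 component(s) with vertex sets [[0], [9], [5, 7], [1, 8, 11], [2, 3, 4, 6, 10]], sizes [1, 1, 2, 3, 5].
The number of connected components (and the multiset of component sizes) is an isomorphism invariant — an isomorphism maps each component of G1 bijectively onto a component of G2. Since G1 has 1 component(s) and G2 has 5, they cannot be isomorphic.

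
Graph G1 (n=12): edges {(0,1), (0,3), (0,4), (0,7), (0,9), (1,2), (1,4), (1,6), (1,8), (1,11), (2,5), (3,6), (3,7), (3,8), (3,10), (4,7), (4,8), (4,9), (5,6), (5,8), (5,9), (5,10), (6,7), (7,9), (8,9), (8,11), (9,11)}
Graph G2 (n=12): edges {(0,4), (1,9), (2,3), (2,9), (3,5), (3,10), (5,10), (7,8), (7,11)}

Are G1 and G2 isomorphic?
No, not isomorphic

The graphs are NOT isomorphic.

Connected components of G1: 1 component(s) with vertex sets [[0, 1, 2, 3, 4, 5, 6, 7, 8, 9, 10, 11]], sizes [12].
Connected components of G2: 4 component(s) with vertex sets [[6], [0, 4], [7, 8, 11], [1, 2, 3, 5, 9, 10]], sizes [1, 2, 3, 6].
The number of connected components (and the multiset of component sizes) is an isomorphism invariant — an isomorphism maps each component of G1 bijectively onto a component of G2. Since G1 has 1 component(s) and G2 has 4, they cannot be isomorphic.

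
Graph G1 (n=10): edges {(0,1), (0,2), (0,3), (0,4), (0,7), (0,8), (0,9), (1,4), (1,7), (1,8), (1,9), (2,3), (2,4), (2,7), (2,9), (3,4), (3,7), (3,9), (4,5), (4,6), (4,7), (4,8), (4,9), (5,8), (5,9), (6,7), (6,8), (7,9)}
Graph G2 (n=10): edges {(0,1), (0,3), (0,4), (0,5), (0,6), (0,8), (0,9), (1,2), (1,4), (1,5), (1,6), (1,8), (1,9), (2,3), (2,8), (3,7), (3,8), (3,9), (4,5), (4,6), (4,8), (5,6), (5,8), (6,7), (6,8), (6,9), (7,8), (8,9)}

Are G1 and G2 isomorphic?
Yes, isomorphic

The graphs are isomorphic.
One valid mapping φ: V(G1) → V(G2): 0→0, 1→9, 2→5, 3→4, 4→8, 5→7, 6→2, 7→1, 8→3, 9→6

Verify φ preserves adjacency — for each edge of G1, its image is an edge of G2:
  (0,1) → (φ(0),φ(1)) = (0,9) ∈ E(G2) ✓
  (0,2) → (φ(0),φ(2)) = (0,5) ∈ E(G2) ✓
  (0,3) → (φ(0),φ(3)) = (0,4) ∈ E(G2) ✓
  (0,4) → (φ(0),φ(4)) = (0,8) ∈ E(G2) ✓
  (0,7) → (φ(0),φ(7)) = (0,1) ∈ E(G2) ✓
  (0,8) → (φ(0),φ(8)) = (0,3) ∈ E(G2) ✓
  (0,9) → (φ(0),φ(9)) = (0,6) ∈ E(G2) ✓
  (1,4) → (φ(1),φ(4)) = (8,9) ∈ E(G2) ✓
  (1,7) → (φ(1),φ(7)) = (1,9) ∈ E(G2) ✓
  (1,8) → (φ(1),φ(8)) = (3,9) ∈ E(G2) ✓
  (1,9) → (φ(1),φ(9)) = (6,9) ∈ E(G2) ✓
  (2,3) → (φ(2),φ(3)) = (4,5) ∈ E(G2) ✓
  (2,4) → (φ(2),φ(4)) = (5,8) ∈ E(G2) ✓
  (2,7) → (φ(2),φ(7)) = (1,5) ∈ E(G2) ✓
  (2,9) → (φ(2),φ(9)) = (5,6) ∈ E(G2) ✓
  (3,4) → (φ(3),φ(4)) = (4,8) ∈ E(G2) ✓
  (3,7) → (φ(3),φ(7)) = (1,4) ∈ E(G2) ✓
  (3,9) → (φ(3),φ(9)) = (4,6) ∈ E(G2) ✓
  (4,5) → (φ(4),φ(5)) = (7,8) ∈ E(G2) ✓
  (4,6) → (φ(4),φ(6)) = (2,8) ∈ E(G2) ✓
  (4,7) → (φ(4),φ(7)) = (1,8) ∈ E(G2) ✓
  (4,8) → (φ(4),φ(8)) = (3,8) ∈ E(G2) ✓
  (4,9) → (φ(4),φ(9)) = (6,8) ∈ E(G2) ✓
  (5,8) → (φ(5),φ(8)) = (3,7) ∈ E(G2) ✓
  (5,9) → (φ(5),φ(9)) = (6,7) ∈ E(G2) ✓
  (6,7) → (φ(6),φ(7)) = (1,2) ∈ E(G2) ✓
  (6,8) → (φ(6),φ(8)) = (2,3) ∈ E(G2) ✓
  (7,9) → (φ(7),φ(9)) = (1,6) ∈ E(G2) ✓
All 28 edges of G1 map to edges of G2, and |E(G1)| = |E(G2)| = 28, so φ is a bijection on edges as well as vertices. Hence G1 ≅ G2.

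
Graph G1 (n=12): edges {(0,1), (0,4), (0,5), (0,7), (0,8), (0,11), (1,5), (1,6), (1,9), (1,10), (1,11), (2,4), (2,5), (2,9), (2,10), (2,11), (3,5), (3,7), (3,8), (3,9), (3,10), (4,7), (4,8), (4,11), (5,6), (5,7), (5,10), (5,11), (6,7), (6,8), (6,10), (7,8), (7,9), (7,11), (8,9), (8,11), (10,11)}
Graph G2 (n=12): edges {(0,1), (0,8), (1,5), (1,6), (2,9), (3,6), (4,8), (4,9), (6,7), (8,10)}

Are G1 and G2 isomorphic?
No, not isomorphic

The graphs are NOT isomorphic.

Connected components of G1: 1 component(s) with vertex sets [[0, 1, 2, 3, 4, 5, 6, 7, 8, 9, 10, 11]], sizes [12].
Connected components of G2: 2 component(s) with vertex sets [[11], [0, 1, 2, 3, 4, 5, 6, 7, 8, 9, 10]], sizes [1, 11].
The number of connected components (and the multiset of component sizes) is an isomorphism invariant — an isomorphism maps each component of G1 bijectively onto a component of G2. Since G1 has 1 component(s) and G2 has 2, they cannot be isomorphic.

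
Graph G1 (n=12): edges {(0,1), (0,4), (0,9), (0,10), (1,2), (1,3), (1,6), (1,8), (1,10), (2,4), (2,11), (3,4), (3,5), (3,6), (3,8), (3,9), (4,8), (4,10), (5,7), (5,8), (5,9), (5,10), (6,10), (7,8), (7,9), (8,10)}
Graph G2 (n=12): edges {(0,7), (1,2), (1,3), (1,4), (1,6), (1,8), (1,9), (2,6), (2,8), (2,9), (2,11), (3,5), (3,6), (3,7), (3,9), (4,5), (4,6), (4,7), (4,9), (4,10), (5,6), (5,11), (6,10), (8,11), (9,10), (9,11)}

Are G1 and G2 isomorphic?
Yes, isomorphic

The graphs are isomorphic.
One valid mapping φ: V(G1) → V(G2): 0→5, 1→4, 2→7, 3→9, 4→3, 5→2, 6→10, 7→8, 8→1, 9→11, 10→6, 11→0

Verify φ preserves adjacency — for each edge of G1, its image is an edge of G2:
  (0,1) → (φ(0),φ(1)) = (4,5) ∈ E(G2) ✓
  (0,4) → (φ(0),φ(4)) = (3,5) ∈ E(G2) ✓
  (0,9) → (φ(0),φ(9)) = (5,11) ∈ E(G2) ✓
  (0,10) → (φ(0),φ(10)) = (5,6) ∈ E(G2) ✓
  (1,2) → (φ(1),φ(2)) = (4,7) ∈ E(G2) ✓
  (1,3) → (φ(1),φ(3)) = (4,9) ∈ E(G2) ✓
  (1,6) → (φ(1),φ(6)) = (4,10) ∈ E(G2) ✓
  (1,8) → (φ(1),φ(8)) = (1,4) ∈ E(G2) ✓
  (1,10) → (φ(1),φ(10)) = (4,6) ∈ E(G2) ✓
  (2,4) → (φ(2),φ(4)) = (3,7) ∈ E(G2) ✓
  (2,11) → (φ(2),φ(11)) = (0,7) ∈ E(G2) ✓
  (3,4) → (φ(3),φ(4)) = (3,9) ∈ E(G2) ✓
  (3,5) → (φ(3),φ(5)) = (2,9) ∈ E(G2) ✓
  (3,6) → (φ(3),φ(6)) = (9,10) ∈ E(G2) ✓
  (3,8) → (φ(3),φ(8)) = (1,9) ∈ E(G2) ✓
  (3,9) → (φ(3),φ(9)) = (9,11) ∈ E(G2) ✓
  (4,8) → (φ(4),φ(8)) = (1,3) ∈ E(G2) ✓
  (4,10) → (φ(4),φ(10)) = (3,6) ∈ E(G2) ✓
  (5,7) → (φ(5),φ(7)) = (2,8) ∈ E(G2) ✓
  (5,8) → (φ(5),φ(8)) = (1,2) ∈ E(G2) ✓
  (5,9) → (φ(5),φ(9)) = (2,11) ∈ E(G2) ✓
  (5,10) → (φ(5),φ(10)) = (2,6) ∈ E(G2) ✓
  (6,10) → (φ(6),φ(10)) = (6,10) ∈ E(G2) ✓
  (7,8) → (φ(7),φ(8)) = (1,8) ∈ E(G2) ✓
  (7,9) → (φ(7),φ(9)) = (8,11) ∈ E(G2) ✓
  (8,10) → (φ(8),φ(10)) = (1,6) ∈ E(G2) ✓
All 26 edges of G1 map to edges of G2, and |E(G1)| = |E(G2)| = 26, so φ is a bijection on edges as well as vertices. Hence G1 ≅ G2.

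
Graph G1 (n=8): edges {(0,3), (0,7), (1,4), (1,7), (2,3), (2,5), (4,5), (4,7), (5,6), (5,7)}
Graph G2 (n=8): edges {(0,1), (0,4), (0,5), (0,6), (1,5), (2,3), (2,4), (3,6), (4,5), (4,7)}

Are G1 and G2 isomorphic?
Yes, isomorphic

The graphs are isomorphic.
One valid mapping φ: V(G1) → V(G2): 0→6, 1→1, 2→2, 3→3, 4→5, 5→4, 6→7, 7→0

Verify φ preserves adjacency — for each edge of G1, its image is an edge of G2:
  (0,3) → (φ(0),φ(3)) = (3,6) ∈ E(G2) ✓
  (0,7) → (φ(0),φ(7)) = (0,6) ∈ E(G2) ✓
  (1,4) → (φ(1),φ(4)) = (1,5) ∈ E(G2) ✓
  (1,7) → (φ(1),φ(7)) = (0,1) ∈ E(G2) ✓
  (2,3) → (φ(2),φ(3)) = (2,3) ∈ E(G2) ✓
  (2,5) → (φ(2),φ(5)) = (2,4) ∈ E(G2) ✓
  (4,5) → (φ(4),φ(5)) = (4,5) ∈ E(G2) ✓
  (4,7) → (φ(4),φ(7)) = (0,5) ∈ E(G2) ✓
  (5,6) → (φ(5),φ(6)) = (4,7) ∈ E(G2) ✓
  (5,7) → (φ(5),φ(7)) = (0,4) ∈ E(G2) ✓
All 10 edges of G1 map to edges of G2, and |E(G1)| = |E(G2)| = 10, so φ is a bijection on edges as well as vertices. Hence G1 ≅ G2.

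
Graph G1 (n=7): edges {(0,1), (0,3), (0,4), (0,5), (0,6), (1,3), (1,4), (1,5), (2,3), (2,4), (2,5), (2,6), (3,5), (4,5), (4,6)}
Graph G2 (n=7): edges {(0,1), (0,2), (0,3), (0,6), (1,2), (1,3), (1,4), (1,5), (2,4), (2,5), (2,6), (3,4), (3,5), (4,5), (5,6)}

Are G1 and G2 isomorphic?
Yes, isomorphic

The graphs are isomorphic.
One valid mapping φ: V(G1) → V(G2): 0→5, 1→4, 2→0, 3→3, 4→2, 5→1, 6→6

Verify φ preserves adjacency — for each edge of G1, its image is an edge of G2:
  (0,1) → (φ(0),φ(1)) = (4,5) ∈ E(G2) ✓
  (0,3) → (φ(0),φ(3)) = (3,5) ∈ E(G2) ✓
  (0,4) → (φ(0),φ(4)) = (2,5) ∈ E(G2) ✓
  (0,5) → (φ(0),φ(5)) = (1,5) ∈ E(G2) ✓
  (0,6) → (φ(0),φ(6)) = (5,6) ∈ E(G2) ✓
  (1,3) → (φ(1),φ(3)) = (3,4) ∈ E(G2) ✓
  (1,4) → (φ(1),φ(4)) = (2,4) ∈ E(G2) ✓
  (1,5) → (φ(1),φ(5)) = (1,4) ∈ E(G2) ✓
  (2,3) → (φ(2),φ(3)) = (0,3) ∈ E(G2) ✓
  (2,4) → (φ(2),φ(4)) = (0,2) ∈ E(G2) ✓
  (2,5) → (φ(2),φ(5)) = (0,1) ∈ E(G2) ✓
  (2,6) → (φ(2),φ(6)) = (0,6) ∈ E(G2) ✓
  (3,5) → (φ(3),φ(5)) = (1,3) ∈ E(G2) ✓
  (4,5) → (φ(4),φ(5)) = (1,2) ∈ E(G2) ✓
  (4,6) → (φ(4),φ(6)) = (2,6) ∈ E(G2) ✓
All 15 edges of G1 map to edges of G2, and |E(G1)| = |E(G2)| = 15, so φ is a bijection on edges as well as vertices. Hence G1 ≅ G2.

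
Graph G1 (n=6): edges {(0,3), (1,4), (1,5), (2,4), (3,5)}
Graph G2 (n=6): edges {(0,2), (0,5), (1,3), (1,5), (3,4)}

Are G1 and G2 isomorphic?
Yes, isomorphic

The graphs are isomorphic.
One valid mapping φ: V(G1) → V(G2): 0→4, 1→5, 2→2, 3→3, 4→0, 5→1

Verify φ preserves adjacency — for each edge of G1, its image is an edge of G2:
  (0,3) → (φ(0),φ(3)) = (3,4) ∈ E(G2) ✓
  (1,4) → (φ(1),φ(4)) = (0,5) ∈ E(G2) ✓
  (1,5) → (φ(1),φ(5)) = (1,5) ∈ E(G2) ✓
  (2,4) → (φ(2),φ(4)) = (0,2) ∈ E(G2) ✓
  (3,5) → (φ(3),φ(5)) = (1,3) ∈ E(G2) ✓
All 5 edges of G1 map to edges of G2, and |E(G1)| = |E(G2)| = 5, so φ is a bijection on edges as well as vertices. Hence G1 ≅ G2.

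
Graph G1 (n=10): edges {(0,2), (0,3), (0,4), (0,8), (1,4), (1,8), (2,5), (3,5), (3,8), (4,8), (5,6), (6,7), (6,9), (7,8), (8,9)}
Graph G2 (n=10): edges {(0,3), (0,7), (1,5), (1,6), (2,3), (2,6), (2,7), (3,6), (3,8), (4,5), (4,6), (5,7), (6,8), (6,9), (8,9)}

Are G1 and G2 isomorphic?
Yes, isomorphic

The graphs are isomorphic.
One valid mapping φ: V(G1) → V(G2): 0→3, 1→9, 2→0, 3→2, 4→8, 5→7, 6→5, 7→1, 8→6, 9→4

Verify φ preserves adjacency — for each edge of G1, its image is an edge of G2:
  (0,2) → (φ(0),φ(2)) = (0,3) ∈ E(G2) ✓
  (0,3) → (φ(0),φ(3)) = (2,3) ∈ E(G2) ✓
  (0,4) → (φ(0),φ(4)) = (3,8) ∈ E(G2) ✓
  (0,8) → (φ(0),φ(8)) = (3,6) ∈ E(G2) ✓
  (1,4) → (φ(1),φ(4)) = (8,9) ∈ E(G2) ✓
  (1,8) → (φ(1),φ(8)) = (6,9) ∈ E(G2) ✓
  (2,5) → (φ(2),φ(5)) = (0,7) ∈ E(G2) ✓
  (3,5) → (φ(3),φ(5)) = (2,7) ∈ E(G2) ✓
  (3,8) → (φ(3),φ(8)) = (2,6) ∈ E(G2) ✓
  (4,8) → (φ(4),φ(8)) = (6,8) ∈ E(G2) ✓
  (5,6) → (φ(5),φ(6)) = (5,7) ∈ E(G2) ✓
  (6,7) → (φ(6),φ(7)) = (1,5) ∈ E(G2) ✓
  (6,9) → (φ(6),φ(9)) = (4,5) ∈ E(G2) ✓
  (7,8) → (φ(7),φ(8)) = (1,6) ∈ E(G2) ✓
  (8,9) → (φ(8),φ(9)) = (4,6) ∈ E(G2) ✓
All 15 edges of G1 map to edges of G2, and |E(G1)| = |E(G2)| = 15, so φ is a bijection on edges as well as vertices. Hence G1 ≅ G2.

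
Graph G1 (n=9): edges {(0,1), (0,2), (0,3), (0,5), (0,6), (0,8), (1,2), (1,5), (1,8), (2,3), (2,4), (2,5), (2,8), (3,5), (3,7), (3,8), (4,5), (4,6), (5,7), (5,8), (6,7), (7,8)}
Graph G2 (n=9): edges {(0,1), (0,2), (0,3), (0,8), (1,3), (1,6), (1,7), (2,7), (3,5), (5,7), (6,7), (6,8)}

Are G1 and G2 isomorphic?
No, not isomorphic

The graphs are NOT isomorphic.

Degrees in G1: deg(0)=6, deg(1)=4, deg(2)=6, deg(3)=5, deg(4)=3, deg(5)=7, deg(6)=3, deg(7)=4, deg(8)=6.
Sorted degree sequence of G1: [7, 6, 6, 6, 5, 4, 4, 3, 3].
Degrees in G2: deg(0)=4, deg(1)=4, deg(2)=2, deg(3)=3, deg(4)=0, deg(5)=2, deg(6)=3, deg(7)=4, deg(8)=2.
Sorted degree sequence of G2: [4, 4, 4, 3, 3, 2, 2, 2, 0].
The (sorted) degree sequence is an isomorphism invariant, so since G1 and G2 have different degree sequences they cannot be isomorphic.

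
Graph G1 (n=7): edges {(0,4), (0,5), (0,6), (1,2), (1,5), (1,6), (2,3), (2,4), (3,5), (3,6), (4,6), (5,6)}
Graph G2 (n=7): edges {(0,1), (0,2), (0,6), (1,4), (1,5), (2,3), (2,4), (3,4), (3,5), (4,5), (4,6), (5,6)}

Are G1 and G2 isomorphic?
Yes, isomorphic

The graphs are isomorphic.
One valid mapping φ: V(G1) → V(G2): 0→3, 1→6, 2→0, 3→1, 4→2, 5→5, 6→4

Verify φ preserves adjacency — for each edge of G1, its image is an edge of G2:
  (0,4) → (φ(0),φ(4)) = (2,3) ∈ E(G2) ✓
  (0,5) → (φ(0),φ(5)) = (3,5) ∈ E(G2) ✓
  (0,6) → (φ(0),φ(6)) = (3,4) ∈ E(G2) ✓
  (1,2) → (φ(1),φ(2)) = (0,6) ∈ E(G2) ✓
  (1,5) → (φ(1),φ(5)) = (5,6) ∈ E(G2) ✓
  (1,6) → (φ(1),φ(6)) = (4,6) ∈ E(G2) ✓
  (2,3) → (φ(2),φ(3)) = (0,1) ∈ E(G2) ✓
  (2,4) → (φ(2),φ(4)) = (0,2) ∈ E(G2) ✓
  (3,5) → (φ(3),φ(5)) = (1,5) ∈ E(G2) ✓
  (3,6) → (φ(3),φ(6)) = (1,4) ∈ E(G2) ✓
  (4,6) → (φ(4),φ(6)) = (2,4) ∈ E(G2) ✓
  (5,6) → (φ(5),φ(6)) = (4,5) ∈ E(G2) ✓
All 12 edges of G1 map to edges of G2, and |E(G1)| = |E(G2)| = 12, so φ is a bijection on edges as well as vertices. Hence G1 ≅ G2.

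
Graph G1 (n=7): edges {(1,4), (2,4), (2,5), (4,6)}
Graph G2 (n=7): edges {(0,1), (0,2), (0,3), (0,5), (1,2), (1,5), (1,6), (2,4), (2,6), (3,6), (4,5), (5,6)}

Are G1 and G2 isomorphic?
No, not isomorphic

The graphs are NOT isomorphic.

Degrees in G1: deg(0)=0, deg(1)=1, deg(2)=2, deg(3)=0, deg(4)=3, deg(5)=1, deg(6)=1.
Sorted degree sequence of G1: [3, 2, 1, 1, 1, 0, 0].
Degrees in G2: deg(0)=4, deg(1)=4, deg(2)=4, deg(3)=2, deg(4)=2, deg(5)=4, deg(6)=4.
Sorted degree sequence of G2: [4, 4, 4, 4, 4, 2, 2].
The (sorted) degree sequence is an isomorphism invariant, so since G1 and G2 have different degree sequences they cannot be isomorphic.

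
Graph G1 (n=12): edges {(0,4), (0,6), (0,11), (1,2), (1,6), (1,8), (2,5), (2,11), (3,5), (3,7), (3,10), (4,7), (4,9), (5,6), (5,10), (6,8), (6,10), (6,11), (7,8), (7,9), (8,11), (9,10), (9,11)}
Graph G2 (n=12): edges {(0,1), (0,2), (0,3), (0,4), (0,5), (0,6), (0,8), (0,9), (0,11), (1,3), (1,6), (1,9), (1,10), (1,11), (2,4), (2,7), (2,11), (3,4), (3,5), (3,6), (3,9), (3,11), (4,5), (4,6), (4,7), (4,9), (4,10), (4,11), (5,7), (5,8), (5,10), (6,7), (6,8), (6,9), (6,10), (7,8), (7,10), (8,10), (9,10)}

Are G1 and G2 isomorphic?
No, not isomorphic

The graphs are NOT isomorphic.

Counting triangles (3-cliques): G1 has 6, G2 has 46.
Triangle count is an isomorphism invariant, so differing triangle counts rule out isomorphism.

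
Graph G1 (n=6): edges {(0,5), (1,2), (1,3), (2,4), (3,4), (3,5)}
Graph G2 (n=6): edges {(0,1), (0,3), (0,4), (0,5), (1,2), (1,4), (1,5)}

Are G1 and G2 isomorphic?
No, not isomorphic

The graphs are NOT isomorphic.

Degrees in G1: deg(0)=1, deg(1)=2, deg(2)=2, deg(3)=3, deg(4)=2, deg(5)=2.
Sorted degree sequence of G1: [3, 2, 2, 2, 2, 1].
Degrees in G2: deg(0)=4, deg(1)=4, deg(2)=1, deg(3)=1, deg(4)=2, deg(5)=2.
Sorted degree sequence of G2: [4, 4, 2, 2, 1, 1].
The (sorted) degree sequence is an isomorphism invariant, so since G1 and G2 have different degree sequences they cannot be isomorphic.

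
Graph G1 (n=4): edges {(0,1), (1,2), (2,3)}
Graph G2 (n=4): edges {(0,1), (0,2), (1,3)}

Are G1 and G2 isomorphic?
Yes, isomorphic

The graphs are isomorphic.
One valid mapping φ: V(G1) → V(G2): 0→2, 1→0, 2→1, 3→3

Verify φ preserves adjacency — for each edge of G1, its image is an edge of G2:
  (0,1) → (φ(0),φ(1)) = (0,2) ∈ E(G2) ✓
  (1,2) → (φ(1),φ(2)) = (0,1) ∈ E(G2) ✓
  (2,3) → (φ(2),φ(3)) = (1,3) ∈ E(G2) ✓
All 3 edges of G1 map to edges of G2, and |E(G1)| = |E(G2)| = 3, so φ is a bijection on edges as well as vertices. Hence G1 ≅ G2.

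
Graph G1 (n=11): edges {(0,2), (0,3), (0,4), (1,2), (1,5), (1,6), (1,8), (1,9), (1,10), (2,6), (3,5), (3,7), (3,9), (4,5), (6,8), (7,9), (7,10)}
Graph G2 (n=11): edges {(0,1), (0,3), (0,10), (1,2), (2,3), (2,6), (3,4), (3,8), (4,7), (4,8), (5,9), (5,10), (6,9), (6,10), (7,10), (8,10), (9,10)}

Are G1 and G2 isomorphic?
Yes, isomorphic

The graphs are isomorphic.
One valid mapping φ: V(G1) → V(G2): 0→2, 1→10, 2→6, 3→3, 4→1, 5→0, 6→9, 7→4, 8→5, 9→8, 10→7

Verify φ preserves adjacency — for each edge of G1, its image is an edge of G2:
  (0,2) → (φ(0),φ(2)) = (2,6) ∈ E(G2) ✓
  (0,3) → (φ(0),φ(3)) = (2,3) ∈ E(G2) ✓
  (0,4) → (φ(0),φ(4)) = (1,2) ∈ E(G2) ✓
  (1,2) → (φ(1),φ(2)) = (6,10) ∈ E(G2) ✓
  (1,5) → (φ(1),φ(5)) = (0,10) ∈ E(G2) ✓
  (1,6) → (φ(1),φ(6)) = (9,10) ∈ E(G2) ✓
  (1,8) → (φ(1),φ(8)) = (5,10) ∈ E(G2) ✓
  (1,9) → (φ(1),φ(9)) = (8,10) ∈ E(G2) ✓
  (1,10) → (φ(1),φ(10)) = (7,10) ∈ E(G2) ✓
  (2,6) → (φ(2),φ(6)) = (6,9) ∈ E(G2) ✓
  (3,5) → (φ(3),φ(5)) = (0,3) ∈ E(G2) ✓
  (3,7) → (φ(3),φ(7)) = (3,4) ∈ E(G2) ✓
  (3,9) → (φ(3),φ(9)) = (3,8) ∈ E(G2) ✓
  (4,5) → (φ(4),φ(5)) = (0,1) ∈ E(G2) ✓
  (6,8) → (φ(6),φ(8)) = (5,9) ∈ E(G2) ✓
  (7,9) → (φ(7),φ(9)) = (4,8) ∈ E(G2) ✓
  (7,10) → (φ(7),φ(10)) = (4,7) ∈ E(G2) ✓
All 17 edges of G1 map to edges of G2, and |E(G1)| = |E(G2)| = 17, so φ is a bijection on edges as well as vertices. Hence G1 ≅ G2.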